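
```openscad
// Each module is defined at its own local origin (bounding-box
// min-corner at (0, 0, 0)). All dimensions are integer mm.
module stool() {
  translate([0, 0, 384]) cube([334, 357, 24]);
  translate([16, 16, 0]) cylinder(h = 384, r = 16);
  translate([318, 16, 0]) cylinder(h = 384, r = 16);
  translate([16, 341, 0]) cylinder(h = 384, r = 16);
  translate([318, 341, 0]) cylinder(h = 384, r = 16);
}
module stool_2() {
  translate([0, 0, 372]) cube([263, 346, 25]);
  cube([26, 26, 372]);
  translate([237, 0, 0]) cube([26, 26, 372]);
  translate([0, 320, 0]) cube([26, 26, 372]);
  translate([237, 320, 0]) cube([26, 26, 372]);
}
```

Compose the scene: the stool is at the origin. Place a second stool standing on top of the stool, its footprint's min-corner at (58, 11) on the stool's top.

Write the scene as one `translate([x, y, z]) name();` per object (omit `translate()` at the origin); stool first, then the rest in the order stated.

stool();
translate([58, 11, 408]) stool_2();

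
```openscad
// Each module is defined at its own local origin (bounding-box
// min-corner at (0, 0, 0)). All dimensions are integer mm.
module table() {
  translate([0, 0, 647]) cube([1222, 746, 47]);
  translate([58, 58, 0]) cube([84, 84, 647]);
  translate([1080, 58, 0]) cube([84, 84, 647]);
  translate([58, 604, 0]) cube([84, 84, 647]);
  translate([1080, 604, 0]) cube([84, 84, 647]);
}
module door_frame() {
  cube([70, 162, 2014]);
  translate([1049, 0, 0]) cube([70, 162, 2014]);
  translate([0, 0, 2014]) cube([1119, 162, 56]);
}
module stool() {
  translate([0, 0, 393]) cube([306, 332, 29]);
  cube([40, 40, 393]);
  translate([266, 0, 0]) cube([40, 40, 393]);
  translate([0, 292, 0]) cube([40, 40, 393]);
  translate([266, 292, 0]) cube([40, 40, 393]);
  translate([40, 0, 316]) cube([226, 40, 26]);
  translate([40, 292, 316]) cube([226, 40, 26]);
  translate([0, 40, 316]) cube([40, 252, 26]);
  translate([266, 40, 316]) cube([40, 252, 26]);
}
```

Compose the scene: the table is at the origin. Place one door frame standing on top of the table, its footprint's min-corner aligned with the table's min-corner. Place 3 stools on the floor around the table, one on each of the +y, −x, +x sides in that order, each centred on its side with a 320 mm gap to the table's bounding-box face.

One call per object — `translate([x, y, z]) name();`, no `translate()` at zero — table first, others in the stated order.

table();
translate([0, 0, 694]) door_frame();
translate([458, 1066, 0]) stool();
translate([-626, 207, 0]) stool();
translate([1542, 207, 0]) stool();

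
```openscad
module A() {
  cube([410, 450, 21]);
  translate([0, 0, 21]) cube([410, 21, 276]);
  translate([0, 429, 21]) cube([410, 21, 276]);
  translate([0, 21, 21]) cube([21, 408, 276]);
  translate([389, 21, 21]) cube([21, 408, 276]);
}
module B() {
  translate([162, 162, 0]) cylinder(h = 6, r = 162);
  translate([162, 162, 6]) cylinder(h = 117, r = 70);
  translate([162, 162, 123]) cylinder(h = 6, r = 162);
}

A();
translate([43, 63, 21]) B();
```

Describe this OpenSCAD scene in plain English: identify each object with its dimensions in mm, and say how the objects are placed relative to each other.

A is an open storage box with external size 410×450×297 mm and wall thickness 21 mm (the base is also 21 mm thick). The base covers the whole footprint; the four walls stand on the base, with the y-facing walls full-width and the x-facing walls fitting between their inner faces.

B is a spool: two coaxial disc flanges of radius 162 mm and thickness 6 mm, joined by a core cylinder of radius 70 mm and height 117 mm. The lower flange rests on z = 0 and the three cylinders share a vertical axis.

The spool sits inside the open box, centred.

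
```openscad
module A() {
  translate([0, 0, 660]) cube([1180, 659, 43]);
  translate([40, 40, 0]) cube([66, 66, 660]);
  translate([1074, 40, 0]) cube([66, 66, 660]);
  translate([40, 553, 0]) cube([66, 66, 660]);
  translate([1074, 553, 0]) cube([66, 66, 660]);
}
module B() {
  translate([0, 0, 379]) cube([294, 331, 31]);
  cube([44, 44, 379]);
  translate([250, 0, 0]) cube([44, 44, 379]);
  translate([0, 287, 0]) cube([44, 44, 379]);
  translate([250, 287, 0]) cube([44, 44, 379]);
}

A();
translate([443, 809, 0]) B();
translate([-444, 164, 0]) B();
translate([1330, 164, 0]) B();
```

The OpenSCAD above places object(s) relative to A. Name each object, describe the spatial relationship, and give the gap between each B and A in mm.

A is a table. B is a stool. Three stools sit around the table at the +y, −x, +x sides. The gap between each stool and the table is 150 mm.

Each stool's nearest face is 150 mm from the table's bounding box.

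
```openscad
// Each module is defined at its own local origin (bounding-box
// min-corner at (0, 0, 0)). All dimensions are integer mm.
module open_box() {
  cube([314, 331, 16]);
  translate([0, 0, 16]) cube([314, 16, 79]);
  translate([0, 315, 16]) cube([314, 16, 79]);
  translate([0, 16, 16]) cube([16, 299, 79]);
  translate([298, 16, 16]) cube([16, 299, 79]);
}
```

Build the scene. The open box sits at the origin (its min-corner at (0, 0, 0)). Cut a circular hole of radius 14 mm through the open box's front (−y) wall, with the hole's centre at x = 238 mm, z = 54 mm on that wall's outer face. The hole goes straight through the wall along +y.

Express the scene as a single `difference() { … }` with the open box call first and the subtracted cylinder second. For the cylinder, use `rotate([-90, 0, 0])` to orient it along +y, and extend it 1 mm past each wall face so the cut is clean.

difference() {
  open_box();
  translate([238, -1, 54]) rotate([-90, 0, 0]) cylinder(h = 18, r = 14);
}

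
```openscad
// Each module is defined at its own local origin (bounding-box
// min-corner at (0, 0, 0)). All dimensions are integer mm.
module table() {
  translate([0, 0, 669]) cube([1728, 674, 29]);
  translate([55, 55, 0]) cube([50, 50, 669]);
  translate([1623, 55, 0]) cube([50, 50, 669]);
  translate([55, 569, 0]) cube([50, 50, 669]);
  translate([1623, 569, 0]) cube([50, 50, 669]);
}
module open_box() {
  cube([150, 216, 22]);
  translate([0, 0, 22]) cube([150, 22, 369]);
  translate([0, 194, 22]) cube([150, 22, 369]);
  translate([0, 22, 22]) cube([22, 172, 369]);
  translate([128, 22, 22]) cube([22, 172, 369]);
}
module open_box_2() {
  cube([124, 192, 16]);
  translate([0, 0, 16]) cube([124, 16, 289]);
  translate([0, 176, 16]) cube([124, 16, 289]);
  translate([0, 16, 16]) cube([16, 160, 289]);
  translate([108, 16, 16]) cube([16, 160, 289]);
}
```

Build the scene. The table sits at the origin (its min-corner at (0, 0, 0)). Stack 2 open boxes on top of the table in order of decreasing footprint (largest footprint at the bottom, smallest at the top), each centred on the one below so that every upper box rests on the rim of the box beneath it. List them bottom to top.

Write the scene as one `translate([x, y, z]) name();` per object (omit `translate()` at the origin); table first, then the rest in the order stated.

table();
translate([789, 229, 698]) open_box();
translate([802, 241, 1089]) open_box_2();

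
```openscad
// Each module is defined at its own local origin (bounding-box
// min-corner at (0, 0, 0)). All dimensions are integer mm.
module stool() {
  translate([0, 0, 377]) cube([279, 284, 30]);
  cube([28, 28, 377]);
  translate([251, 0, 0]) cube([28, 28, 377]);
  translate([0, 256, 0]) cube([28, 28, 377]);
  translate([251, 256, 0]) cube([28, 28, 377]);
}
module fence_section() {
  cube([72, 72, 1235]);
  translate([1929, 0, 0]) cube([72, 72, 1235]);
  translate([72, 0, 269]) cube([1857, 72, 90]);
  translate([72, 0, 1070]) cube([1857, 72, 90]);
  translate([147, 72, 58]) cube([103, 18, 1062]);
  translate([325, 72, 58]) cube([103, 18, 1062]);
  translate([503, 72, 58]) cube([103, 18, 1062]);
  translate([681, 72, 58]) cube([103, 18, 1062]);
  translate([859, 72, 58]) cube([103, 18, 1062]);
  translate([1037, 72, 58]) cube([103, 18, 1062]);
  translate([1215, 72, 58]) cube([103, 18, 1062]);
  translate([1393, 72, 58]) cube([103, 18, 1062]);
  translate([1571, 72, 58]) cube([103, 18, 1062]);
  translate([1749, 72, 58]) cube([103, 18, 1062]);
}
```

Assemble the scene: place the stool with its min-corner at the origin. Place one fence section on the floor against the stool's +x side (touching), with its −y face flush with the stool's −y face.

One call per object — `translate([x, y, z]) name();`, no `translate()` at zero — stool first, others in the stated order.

stool();
translate([279, 0, 0]) fence_section();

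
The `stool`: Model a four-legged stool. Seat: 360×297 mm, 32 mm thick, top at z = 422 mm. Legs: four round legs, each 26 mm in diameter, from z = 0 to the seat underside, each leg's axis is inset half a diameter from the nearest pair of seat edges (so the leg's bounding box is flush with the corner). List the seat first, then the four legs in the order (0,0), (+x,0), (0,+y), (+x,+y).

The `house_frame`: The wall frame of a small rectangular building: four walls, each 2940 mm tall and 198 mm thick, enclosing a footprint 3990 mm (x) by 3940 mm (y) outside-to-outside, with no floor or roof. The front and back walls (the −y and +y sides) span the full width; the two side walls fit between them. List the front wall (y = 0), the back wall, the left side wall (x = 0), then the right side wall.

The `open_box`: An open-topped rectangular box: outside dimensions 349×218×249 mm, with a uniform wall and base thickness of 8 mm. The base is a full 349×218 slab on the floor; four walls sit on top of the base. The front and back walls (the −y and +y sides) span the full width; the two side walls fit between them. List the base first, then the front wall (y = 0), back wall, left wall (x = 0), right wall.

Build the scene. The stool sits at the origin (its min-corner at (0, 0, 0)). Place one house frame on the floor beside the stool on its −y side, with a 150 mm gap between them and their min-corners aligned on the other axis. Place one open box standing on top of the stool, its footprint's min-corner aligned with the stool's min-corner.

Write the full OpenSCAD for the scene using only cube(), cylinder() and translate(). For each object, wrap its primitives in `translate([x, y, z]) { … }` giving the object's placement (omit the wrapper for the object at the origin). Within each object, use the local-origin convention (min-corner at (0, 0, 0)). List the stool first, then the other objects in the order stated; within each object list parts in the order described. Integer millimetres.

translate([0, 0, 390]) cube([360, 297, 32]);
translate([13, 13, 0]) cylinder(h = 390, r = 13);
translate([347, 13, 0]) cylinder(h = 390, r = 13);
translate([13, 284, 0]) cylinder(h = 390, r = 13);
translate([347, 284, 0]) cylinder(h = 390, r = 13);
translate([0, -4090, 0]) {
  cube([3990, 198, 2940]);
  translate([0, 3742, 0]) cube([3990, 198, 2940]);
  translate([0, 198, 0]) cube([198, 3544, 2940]);
  translate([3792, 198, 0]) cube([198, 3544, 2940]);
}
translate([0, 0, 422]) {
  cube([349, 218, 8]);
  translate([0, 0, 8]) cube([349, 8, 241]);
  translate([0, 210, 8]) cube([349, 8, 241]);
  translate([0, 8, 8]) cube([8, 202, 241]);
  translate([341, 8, 8]) cube([8, 202, 241]);
}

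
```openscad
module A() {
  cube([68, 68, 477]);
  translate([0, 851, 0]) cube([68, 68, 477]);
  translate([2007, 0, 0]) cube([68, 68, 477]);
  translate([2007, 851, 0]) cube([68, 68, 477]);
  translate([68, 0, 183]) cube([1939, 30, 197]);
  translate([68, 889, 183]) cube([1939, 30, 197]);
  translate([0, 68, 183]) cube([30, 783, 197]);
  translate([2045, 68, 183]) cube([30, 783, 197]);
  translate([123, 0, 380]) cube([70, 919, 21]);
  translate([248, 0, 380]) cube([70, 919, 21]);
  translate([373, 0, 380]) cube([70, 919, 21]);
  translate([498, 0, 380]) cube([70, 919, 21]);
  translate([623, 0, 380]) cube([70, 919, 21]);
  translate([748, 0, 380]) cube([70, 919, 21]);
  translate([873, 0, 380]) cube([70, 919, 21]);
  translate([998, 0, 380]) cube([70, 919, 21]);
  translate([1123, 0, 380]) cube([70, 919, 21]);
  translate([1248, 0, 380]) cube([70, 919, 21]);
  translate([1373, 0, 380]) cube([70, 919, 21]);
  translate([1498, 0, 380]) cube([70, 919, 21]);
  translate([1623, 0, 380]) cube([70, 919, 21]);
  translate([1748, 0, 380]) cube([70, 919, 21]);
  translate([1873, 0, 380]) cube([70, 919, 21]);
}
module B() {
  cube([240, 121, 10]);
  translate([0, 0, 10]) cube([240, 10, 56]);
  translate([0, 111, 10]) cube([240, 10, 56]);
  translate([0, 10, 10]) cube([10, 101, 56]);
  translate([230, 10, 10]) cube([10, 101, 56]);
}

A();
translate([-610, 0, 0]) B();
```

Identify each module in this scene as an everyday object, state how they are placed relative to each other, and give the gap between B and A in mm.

A is a bed frame. B is an open box. The open box is on the floor beside the bed frame on its −x side. The gap between the open box and the bed frame is 370 mm.

The open box's nearest face is 370 mm from the bed frame's −x face.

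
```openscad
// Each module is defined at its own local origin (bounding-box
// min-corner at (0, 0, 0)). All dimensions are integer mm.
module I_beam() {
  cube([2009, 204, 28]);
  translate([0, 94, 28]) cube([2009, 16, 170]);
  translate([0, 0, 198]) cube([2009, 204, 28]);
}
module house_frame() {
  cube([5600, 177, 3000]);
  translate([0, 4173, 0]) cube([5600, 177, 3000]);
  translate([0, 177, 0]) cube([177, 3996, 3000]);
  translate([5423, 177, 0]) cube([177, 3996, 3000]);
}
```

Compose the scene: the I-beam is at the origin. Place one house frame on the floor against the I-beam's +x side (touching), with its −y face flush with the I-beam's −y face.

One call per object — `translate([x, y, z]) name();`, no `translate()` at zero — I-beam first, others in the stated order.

I_beam();
translate([2009, 0, 0]) house_frame();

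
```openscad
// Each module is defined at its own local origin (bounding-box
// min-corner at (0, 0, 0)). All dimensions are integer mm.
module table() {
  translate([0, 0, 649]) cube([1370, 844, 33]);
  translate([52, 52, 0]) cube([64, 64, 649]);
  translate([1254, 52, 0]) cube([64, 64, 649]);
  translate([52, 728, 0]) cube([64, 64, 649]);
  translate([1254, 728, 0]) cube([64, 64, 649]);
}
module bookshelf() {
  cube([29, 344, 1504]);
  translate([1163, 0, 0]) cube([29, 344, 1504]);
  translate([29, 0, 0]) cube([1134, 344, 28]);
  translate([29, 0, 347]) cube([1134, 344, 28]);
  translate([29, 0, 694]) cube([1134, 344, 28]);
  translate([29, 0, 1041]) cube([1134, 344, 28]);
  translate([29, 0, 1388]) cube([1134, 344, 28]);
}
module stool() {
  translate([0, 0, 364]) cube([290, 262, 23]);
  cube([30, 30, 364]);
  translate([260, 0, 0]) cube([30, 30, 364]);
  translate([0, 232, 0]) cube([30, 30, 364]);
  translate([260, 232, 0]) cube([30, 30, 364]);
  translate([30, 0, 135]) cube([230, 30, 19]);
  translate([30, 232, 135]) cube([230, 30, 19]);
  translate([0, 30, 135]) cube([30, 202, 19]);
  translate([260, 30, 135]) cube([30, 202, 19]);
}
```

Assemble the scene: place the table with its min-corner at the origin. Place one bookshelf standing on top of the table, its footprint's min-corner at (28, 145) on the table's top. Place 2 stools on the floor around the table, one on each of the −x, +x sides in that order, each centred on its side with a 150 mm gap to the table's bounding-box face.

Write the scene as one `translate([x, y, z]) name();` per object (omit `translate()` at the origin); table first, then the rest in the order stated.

table();
translate([28, 145, 682]) bookshelf();
translate([-440, 291, 0]) stool();
translate([1520, 291, 0]) stool();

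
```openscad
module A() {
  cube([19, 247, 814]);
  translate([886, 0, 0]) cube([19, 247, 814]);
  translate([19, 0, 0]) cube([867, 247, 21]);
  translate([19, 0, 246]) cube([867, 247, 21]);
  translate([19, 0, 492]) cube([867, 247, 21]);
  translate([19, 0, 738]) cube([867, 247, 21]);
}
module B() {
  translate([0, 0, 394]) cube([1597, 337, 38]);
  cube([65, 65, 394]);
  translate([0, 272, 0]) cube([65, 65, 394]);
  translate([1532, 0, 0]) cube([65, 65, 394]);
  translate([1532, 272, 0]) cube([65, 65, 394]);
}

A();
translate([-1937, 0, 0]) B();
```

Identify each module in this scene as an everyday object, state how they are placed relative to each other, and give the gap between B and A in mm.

A is a bookshelf. B is a bench. The bench is on the floor beside the bookshelf on its −x side. The gap between the bench and the bookshelf is 340 mm.

The bench's nearest face is 340 mm from the bookshelf's −x face.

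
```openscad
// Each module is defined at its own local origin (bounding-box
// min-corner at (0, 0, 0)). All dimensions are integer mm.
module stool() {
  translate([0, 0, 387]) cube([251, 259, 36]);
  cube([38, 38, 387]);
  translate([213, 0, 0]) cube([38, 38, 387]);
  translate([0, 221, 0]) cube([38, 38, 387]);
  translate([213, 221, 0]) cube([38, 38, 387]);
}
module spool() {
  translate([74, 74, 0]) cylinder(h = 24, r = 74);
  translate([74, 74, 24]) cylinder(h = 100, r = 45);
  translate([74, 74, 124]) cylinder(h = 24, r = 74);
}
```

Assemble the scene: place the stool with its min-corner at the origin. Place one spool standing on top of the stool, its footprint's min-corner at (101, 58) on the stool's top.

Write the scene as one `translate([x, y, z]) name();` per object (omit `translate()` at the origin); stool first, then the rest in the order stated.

stool();
translate([101, 58, 423]) spool();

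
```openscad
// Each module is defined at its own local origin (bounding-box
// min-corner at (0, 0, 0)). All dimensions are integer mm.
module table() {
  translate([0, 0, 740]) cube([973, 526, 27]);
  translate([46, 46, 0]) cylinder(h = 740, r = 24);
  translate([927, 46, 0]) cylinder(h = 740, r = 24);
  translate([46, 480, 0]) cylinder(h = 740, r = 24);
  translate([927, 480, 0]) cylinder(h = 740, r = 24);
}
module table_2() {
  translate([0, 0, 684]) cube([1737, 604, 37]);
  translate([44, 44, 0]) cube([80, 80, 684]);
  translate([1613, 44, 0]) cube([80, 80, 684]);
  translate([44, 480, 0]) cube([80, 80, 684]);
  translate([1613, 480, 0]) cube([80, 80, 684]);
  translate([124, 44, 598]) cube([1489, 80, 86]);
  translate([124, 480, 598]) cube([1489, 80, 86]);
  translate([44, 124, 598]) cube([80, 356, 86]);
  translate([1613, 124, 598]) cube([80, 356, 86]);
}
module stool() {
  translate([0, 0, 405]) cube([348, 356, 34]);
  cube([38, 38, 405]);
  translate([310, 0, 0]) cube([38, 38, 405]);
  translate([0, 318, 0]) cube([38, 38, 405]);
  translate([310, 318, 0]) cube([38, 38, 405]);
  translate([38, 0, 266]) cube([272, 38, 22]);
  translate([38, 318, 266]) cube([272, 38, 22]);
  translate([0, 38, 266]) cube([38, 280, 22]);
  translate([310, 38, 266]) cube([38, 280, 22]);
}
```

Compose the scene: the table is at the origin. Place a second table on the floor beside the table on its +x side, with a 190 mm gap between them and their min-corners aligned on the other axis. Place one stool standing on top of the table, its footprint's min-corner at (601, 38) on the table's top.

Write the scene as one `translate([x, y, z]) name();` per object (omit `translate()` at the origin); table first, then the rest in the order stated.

table();
translate([1163, 0, 0]) table_2();
translate([601, 38, 767]) stool();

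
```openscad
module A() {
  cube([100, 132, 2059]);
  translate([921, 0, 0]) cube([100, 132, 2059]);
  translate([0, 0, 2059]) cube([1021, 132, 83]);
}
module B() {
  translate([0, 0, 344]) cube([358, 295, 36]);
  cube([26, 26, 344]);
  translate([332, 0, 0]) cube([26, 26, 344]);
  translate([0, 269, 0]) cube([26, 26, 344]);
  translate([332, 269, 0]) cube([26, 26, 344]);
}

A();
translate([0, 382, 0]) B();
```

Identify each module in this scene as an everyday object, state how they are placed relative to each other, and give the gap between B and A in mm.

A is a door frame. B is a stool. The stool is on the floor beside the door frame on its +y side. The gap between the stool and the door frame is 250 mm.

The stool's nearest face is 250 mm from the door frame's +y face.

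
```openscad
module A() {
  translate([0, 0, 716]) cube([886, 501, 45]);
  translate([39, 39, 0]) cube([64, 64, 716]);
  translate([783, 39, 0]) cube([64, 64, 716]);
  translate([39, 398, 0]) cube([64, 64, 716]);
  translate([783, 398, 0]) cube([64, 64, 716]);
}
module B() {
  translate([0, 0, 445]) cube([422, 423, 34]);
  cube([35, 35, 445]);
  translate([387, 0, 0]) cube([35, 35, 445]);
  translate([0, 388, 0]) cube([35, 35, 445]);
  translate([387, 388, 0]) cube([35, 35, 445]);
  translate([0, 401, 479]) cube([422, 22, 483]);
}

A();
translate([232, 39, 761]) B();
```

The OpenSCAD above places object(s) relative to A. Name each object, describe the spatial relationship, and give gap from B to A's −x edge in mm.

The chair's min-x is at 232; the table's min-x is 0; gap = 232 mm.

A is a table. B is a chair. The chair is on top of the table, centred. The gap from the chair to the table's −x edge is 232 mm.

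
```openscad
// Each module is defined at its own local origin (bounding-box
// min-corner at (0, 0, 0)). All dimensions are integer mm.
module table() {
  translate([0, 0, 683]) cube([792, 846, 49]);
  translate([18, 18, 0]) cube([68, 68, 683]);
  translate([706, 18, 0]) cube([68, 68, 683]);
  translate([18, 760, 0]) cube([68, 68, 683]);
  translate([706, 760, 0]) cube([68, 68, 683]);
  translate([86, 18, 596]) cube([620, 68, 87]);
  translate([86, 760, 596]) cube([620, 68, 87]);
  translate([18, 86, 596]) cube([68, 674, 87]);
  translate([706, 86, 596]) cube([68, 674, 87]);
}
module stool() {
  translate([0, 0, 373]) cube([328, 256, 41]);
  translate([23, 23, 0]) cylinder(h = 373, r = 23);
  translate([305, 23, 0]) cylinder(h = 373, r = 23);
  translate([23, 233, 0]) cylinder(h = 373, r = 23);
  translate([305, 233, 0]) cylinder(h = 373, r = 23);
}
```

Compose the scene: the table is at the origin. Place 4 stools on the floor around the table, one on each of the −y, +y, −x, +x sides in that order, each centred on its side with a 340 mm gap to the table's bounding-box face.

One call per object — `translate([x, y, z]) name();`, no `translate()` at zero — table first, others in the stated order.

table();
translate([232, -596, 0]) stool();
translate([232, 1186, 0]) stool();
translate([-668, 295, 0]) stool();
translate([1132, 295, 0]) stool();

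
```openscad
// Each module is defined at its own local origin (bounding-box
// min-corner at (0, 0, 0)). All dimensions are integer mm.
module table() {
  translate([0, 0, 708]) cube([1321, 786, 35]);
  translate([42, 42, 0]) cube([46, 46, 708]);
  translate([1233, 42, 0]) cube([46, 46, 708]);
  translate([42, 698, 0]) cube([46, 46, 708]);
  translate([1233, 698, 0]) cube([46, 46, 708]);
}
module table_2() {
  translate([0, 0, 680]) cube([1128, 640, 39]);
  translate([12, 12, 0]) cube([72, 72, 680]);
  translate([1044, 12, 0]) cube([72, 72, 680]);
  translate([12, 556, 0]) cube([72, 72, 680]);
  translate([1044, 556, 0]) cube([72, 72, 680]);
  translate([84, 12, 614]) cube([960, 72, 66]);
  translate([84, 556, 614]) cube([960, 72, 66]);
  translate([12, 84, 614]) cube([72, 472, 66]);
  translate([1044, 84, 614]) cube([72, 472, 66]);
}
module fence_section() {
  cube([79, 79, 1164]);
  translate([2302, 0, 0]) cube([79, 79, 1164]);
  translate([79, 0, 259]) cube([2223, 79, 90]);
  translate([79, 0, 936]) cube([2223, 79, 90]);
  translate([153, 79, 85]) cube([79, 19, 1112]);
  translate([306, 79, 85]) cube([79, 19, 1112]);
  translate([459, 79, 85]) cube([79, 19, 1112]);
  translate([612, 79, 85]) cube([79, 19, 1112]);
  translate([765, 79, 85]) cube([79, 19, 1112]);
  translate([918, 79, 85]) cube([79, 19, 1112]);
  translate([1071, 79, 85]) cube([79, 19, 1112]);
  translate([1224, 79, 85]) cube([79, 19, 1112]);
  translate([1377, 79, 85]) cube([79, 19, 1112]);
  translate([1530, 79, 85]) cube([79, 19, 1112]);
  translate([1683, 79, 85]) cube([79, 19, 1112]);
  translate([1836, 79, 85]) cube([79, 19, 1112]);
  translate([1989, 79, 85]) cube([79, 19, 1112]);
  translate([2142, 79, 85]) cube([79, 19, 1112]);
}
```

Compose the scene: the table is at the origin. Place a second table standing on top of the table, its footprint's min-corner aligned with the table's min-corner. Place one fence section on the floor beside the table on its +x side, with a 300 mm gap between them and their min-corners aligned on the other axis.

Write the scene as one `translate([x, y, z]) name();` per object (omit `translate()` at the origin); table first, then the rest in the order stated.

table();
translate([0, 0, 743]) table_2();
translate([1621, 0, 0]) fence_section();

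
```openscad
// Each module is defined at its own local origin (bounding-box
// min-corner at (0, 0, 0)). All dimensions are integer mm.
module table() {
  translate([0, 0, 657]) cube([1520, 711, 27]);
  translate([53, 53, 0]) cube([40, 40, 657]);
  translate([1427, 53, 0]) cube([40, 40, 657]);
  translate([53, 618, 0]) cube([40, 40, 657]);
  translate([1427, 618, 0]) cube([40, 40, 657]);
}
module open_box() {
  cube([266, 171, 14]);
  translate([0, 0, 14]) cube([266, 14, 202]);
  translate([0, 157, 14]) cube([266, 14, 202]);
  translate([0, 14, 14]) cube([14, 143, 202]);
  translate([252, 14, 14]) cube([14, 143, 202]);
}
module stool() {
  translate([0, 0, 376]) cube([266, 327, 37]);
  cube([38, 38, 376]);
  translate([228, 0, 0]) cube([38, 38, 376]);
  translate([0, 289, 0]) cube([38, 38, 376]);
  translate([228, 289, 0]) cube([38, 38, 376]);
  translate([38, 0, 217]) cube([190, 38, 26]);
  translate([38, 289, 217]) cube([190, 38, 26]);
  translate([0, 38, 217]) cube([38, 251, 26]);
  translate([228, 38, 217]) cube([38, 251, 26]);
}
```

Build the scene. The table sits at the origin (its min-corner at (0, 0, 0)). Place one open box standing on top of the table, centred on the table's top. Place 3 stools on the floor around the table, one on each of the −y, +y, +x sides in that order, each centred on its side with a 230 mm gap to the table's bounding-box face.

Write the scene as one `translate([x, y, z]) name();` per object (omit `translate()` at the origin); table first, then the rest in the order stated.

table();
translate([627, 270, 684]) open_box();
translate([627, -557, 0]) stool();
translate([627, 941, 0]) stool();
translate([1750, 192, 0]) stool();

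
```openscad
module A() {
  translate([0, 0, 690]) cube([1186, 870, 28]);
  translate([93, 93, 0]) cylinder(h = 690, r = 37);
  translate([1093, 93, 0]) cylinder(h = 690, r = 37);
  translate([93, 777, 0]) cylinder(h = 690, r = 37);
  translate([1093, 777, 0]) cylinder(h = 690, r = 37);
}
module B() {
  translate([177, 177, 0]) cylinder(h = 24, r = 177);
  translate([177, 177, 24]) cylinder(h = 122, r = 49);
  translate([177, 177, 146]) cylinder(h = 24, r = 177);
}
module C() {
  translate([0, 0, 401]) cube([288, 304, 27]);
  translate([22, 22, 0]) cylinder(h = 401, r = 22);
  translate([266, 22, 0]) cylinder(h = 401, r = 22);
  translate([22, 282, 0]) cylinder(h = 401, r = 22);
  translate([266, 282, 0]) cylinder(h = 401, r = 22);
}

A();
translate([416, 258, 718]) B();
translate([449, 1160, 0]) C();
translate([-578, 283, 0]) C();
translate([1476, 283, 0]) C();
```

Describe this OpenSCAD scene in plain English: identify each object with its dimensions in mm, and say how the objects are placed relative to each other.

A is a rectangular dining table. The top is 1186×870×28 mm with its upper surface at z = 718 mm. It stands on four round legs of 74 mm diameter, each leg's bounding box inset 56 mm from the nearest pair of top edges, running from the floor to the underside of the top.

B is a spool: two coaxial disc flanges of radius 177 mm and thickness 24 mm, joined by a core cylinder of radius 49 mm and height 122 mm. The lower flange rests on z = 0 and the three cylinders share a vertical axis.

C is a four-legged stool. The seat is a 288×304×27 mm slab whose top surface is at z = 428 mm; four round legs, each 44 mm in diameter, run from the floor (z = 0) to the underside of the seat, each leg's axis is inset half a diameter from the nearest pair of seat edges (so the leg's bounding box is flush with the corner).

The spool is on top of the table, centred. Three stools sit around the table at the +y, −x, +x sides.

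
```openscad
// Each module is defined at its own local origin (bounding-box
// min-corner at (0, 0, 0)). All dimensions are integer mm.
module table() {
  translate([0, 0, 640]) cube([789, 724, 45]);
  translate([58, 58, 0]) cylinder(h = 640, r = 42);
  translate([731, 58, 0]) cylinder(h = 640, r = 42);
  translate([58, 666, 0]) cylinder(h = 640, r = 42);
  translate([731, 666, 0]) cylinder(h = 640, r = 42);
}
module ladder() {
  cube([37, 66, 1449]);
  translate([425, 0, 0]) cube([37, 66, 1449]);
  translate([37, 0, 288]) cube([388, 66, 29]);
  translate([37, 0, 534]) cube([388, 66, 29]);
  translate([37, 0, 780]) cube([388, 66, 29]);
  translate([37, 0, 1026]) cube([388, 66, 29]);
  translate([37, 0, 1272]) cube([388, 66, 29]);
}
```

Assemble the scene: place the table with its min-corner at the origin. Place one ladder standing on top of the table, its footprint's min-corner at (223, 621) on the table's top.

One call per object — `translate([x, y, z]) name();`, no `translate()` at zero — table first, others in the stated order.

table();
translate([223, 621, 685]) ladder();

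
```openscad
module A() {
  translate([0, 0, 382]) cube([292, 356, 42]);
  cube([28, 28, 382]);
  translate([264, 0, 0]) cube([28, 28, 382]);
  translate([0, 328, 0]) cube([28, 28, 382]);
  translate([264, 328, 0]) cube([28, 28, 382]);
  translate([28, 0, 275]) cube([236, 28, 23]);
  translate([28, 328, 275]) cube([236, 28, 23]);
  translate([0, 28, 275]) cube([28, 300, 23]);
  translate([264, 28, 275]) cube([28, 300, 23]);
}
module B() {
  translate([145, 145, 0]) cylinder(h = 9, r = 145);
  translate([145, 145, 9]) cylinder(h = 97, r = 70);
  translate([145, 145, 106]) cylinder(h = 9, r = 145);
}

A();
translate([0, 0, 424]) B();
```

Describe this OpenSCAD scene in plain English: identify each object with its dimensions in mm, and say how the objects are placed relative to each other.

A is a simple wooden stool: a rectangular seat 292 mm (x) by 356 mm (y), 42 mm thick, top face at z = 424 mm, on four square legs, each 28×28 mm in cross-section. The legs rest on z = 0, each flush with a corner of the seat. Four stretchers, 28 mm wide and 23 mm tall, connect adjacent legs with their undersides at z = 275 mm, each running between the inner faces of the legs it joins and aligned with the legs' outer faces on the other axis.

B is a spool: two coaxial disc flanges of radius 145 mm and thickness 9 mm, joined by a core cylinder of radius 70 mm and height 97 mm. The lower flange rests on z = 0 and the three cylinders share a vertical axis.

The spool is on top of the stool.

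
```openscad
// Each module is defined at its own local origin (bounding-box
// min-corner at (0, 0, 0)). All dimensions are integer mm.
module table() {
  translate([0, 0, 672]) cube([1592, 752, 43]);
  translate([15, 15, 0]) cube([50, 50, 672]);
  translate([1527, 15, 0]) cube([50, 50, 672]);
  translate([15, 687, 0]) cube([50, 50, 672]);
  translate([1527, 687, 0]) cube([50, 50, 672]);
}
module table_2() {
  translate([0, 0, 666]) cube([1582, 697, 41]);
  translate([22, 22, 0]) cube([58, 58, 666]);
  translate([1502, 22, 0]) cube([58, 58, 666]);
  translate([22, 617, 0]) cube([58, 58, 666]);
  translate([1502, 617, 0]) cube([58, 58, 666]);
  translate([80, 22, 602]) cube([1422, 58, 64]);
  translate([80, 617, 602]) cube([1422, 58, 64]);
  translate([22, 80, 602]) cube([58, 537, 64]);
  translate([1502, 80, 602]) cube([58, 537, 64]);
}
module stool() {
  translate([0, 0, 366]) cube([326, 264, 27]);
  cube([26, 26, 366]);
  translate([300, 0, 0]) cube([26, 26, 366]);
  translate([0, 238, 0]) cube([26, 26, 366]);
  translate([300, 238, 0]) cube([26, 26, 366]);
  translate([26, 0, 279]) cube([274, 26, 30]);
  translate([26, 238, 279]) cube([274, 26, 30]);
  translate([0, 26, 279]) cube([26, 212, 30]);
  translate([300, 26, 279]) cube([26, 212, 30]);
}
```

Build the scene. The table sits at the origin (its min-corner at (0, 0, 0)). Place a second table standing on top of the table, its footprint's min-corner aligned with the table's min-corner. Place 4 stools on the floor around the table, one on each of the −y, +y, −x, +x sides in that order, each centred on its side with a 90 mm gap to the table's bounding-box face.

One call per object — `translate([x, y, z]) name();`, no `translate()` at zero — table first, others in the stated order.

table();
translate([0, 0, 715]) table_2();
translate([633, -354, 0]) stool();
translate([633, 842, 0]) stool();
translate([-416, 244, 0]) stool();
translate([1682, 244, 0]) stool();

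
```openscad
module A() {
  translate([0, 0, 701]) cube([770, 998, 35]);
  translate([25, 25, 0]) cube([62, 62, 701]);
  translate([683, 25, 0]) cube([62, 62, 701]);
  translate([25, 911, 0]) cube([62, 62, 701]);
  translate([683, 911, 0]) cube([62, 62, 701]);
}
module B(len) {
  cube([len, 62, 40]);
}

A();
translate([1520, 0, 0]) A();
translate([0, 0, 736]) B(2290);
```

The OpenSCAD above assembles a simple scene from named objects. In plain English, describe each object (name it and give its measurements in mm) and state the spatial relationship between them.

A is a rectangular dining table. The top is 770×998×35 mm with its upper surface at z = 736 mm. It stands on four 62×62 mm square legs, each inset 25 mm from the nearest pair of top edges, running from the floor to the underside of the top.

B is a rectangular beam 2290 mm long (x), 62 mm deep (y), 40 mm thick (z).

The beam spans the tops of two tables placed 750 mm apart, resting at z = 736 mm.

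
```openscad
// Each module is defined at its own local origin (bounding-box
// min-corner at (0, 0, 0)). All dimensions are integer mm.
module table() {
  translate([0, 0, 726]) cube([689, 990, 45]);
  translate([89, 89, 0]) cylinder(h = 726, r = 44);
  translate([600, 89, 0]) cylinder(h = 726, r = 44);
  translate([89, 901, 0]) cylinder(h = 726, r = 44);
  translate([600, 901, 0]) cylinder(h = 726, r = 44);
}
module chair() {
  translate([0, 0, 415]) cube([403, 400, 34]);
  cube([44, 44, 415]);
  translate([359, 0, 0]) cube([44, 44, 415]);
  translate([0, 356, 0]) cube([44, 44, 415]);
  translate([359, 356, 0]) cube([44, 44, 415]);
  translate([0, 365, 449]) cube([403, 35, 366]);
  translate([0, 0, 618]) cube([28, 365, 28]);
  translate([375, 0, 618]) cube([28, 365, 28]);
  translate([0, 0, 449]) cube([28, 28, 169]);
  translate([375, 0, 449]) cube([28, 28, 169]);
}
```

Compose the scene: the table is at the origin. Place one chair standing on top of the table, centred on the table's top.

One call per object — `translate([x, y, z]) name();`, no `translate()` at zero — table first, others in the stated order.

table();
translate([143, 295, 771]) chair();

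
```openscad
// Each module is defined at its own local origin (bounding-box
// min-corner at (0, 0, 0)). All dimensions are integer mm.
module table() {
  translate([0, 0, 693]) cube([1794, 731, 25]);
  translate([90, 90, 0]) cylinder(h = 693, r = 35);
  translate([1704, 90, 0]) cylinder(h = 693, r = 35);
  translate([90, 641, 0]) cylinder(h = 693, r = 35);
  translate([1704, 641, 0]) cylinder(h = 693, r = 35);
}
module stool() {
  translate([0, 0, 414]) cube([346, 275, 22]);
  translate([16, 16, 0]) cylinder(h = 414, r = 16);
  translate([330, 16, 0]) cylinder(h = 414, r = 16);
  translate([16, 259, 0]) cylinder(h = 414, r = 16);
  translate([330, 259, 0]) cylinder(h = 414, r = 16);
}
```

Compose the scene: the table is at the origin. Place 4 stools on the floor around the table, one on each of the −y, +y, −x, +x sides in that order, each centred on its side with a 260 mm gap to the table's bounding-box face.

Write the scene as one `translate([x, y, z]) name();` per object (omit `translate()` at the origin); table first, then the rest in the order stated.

table();
translate([724, -535, 0]) stool();
translate([724, 991, 0]) stool();
translate([-606, 228, 0]) stool();
translate([2054, 228, 0]) stool();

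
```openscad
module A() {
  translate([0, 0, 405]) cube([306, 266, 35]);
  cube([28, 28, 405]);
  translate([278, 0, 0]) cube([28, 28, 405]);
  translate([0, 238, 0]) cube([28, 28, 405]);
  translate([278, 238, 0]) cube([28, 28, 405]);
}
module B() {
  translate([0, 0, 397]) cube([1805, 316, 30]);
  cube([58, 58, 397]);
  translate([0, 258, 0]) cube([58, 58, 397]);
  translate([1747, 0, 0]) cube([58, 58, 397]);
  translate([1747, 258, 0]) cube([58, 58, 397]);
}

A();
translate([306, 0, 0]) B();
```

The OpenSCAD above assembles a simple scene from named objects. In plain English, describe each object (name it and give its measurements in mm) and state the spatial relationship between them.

A is a four-legged stool. The seat is a 306×266×35 mm slab whose top surface is at z = 440 mm; four square legs, each 28×28 mm in cross-section, run from the floor (z = 0) to the underside of the seat, each flush with a corner of the seat.

B is a bench: a 1805×316 mm seat slab, 30 mm thick, top at z = 427 mm, on four 58×58 mm square legs flush with the seat corners and standing on z = 0.

The bench is against the stool's +x side, with their −y faces flush.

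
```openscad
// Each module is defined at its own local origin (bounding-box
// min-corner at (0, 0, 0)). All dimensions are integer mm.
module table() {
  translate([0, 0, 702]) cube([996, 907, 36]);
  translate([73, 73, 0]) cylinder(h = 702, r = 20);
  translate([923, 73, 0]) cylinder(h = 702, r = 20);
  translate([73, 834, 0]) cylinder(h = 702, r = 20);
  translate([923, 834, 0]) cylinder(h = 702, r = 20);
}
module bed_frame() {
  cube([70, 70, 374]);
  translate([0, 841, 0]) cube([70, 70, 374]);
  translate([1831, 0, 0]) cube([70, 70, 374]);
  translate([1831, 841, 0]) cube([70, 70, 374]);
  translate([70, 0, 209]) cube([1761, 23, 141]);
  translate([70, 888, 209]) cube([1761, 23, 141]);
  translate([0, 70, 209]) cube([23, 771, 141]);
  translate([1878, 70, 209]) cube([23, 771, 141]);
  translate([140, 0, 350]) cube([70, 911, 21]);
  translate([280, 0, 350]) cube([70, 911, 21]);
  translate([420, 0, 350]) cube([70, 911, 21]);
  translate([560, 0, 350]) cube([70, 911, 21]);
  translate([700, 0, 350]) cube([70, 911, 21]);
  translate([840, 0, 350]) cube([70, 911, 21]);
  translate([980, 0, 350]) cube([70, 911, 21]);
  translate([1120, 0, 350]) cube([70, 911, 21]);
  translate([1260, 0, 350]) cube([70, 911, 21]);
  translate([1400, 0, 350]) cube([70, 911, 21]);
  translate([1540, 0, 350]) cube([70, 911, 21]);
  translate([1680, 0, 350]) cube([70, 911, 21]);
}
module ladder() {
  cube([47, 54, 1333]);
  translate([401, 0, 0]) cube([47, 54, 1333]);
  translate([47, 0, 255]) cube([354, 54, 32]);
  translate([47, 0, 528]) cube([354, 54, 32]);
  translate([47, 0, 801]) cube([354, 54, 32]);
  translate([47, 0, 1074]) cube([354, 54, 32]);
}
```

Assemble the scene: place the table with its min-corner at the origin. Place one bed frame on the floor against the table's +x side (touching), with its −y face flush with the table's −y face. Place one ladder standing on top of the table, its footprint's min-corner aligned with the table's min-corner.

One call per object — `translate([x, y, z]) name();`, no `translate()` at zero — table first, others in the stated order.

table();
translate([996, 0, 0]) bed_frame();
translate([0, 0, 738]) ladder();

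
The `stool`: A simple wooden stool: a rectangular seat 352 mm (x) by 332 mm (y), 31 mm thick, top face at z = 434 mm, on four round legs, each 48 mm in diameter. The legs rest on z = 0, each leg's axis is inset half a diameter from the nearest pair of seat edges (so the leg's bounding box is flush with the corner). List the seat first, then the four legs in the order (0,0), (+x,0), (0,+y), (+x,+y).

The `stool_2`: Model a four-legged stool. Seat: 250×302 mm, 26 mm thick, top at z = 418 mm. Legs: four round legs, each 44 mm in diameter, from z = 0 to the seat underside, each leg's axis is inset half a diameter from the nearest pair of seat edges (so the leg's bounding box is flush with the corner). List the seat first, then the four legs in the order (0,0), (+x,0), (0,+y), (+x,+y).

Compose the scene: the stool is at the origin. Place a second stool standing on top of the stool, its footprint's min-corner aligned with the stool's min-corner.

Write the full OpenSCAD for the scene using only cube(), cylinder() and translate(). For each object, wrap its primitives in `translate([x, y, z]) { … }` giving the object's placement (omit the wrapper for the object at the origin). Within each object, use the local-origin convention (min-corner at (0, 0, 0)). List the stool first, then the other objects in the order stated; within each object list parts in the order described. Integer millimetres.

translate([0, 0, 403]) cube([352, 332, 31]);
translate([24, 24, 0]) cylinder(h = 403, r = 24);
translate([328, 24, 0]) cylinder(h = 403, r = 24);
translate([24, 308, 0]) cylinder(h = 403, r = 24);
translate([328, 308, 0]) cylinder(h = 403, r = 24);
translate([0, 0, 434]) {
  translate([0, 0, 392]) cube([250, 302, 26]);
  translate([22, 22, 0]) cylinder(h = 392, r = 22);
  translate([228, 22, 0]) cylinder(h = 392, r = 22);
  translate([22, 280, 0]) cylinder(h = 392, r = 22);
  translate([228, 280, 0]) cylinder(h = 392, r = 22);
}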